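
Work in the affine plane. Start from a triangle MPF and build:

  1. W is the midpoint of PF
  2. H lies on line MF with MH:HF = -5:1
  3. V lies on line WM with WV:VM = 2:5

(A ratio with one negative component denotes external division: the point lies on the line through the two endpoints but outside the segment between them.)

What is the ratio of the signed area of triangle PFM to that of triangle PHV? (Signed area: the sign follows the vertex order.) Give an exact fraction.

Set M = (0, 0), P = (1, 0), F = (0, 1); any affine frame gives the same invariant.
1. W is the midpoint of PF ⇒ W = (1/2, 1/2)
2. H lies on line MF with MH:HF = -5:1 ⇒ H = (0, 5/4)
3. V lies on line WM with WV:VM = 2:5 ⇒ V = (5/14, 5/14)
2·[PFM] = 1, 2·[PHV] = 25/56
[PFM]:[PHV] = 1:25/56 = 56/25

[PFM]:[PHV] = 56/25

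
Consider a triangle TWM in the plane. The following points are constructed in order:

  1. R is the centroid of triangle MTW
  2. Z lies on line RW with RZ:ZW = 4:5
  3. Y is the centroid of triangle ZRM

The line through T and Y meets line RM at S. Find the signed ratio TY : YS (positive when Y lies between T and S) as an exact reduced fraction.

Work in coordinates with T = (0, 0), W = (1, 0), M = (0, 1).
1. R is the centroid of triangle MTW ⇒ R = (1/3, 1/3)
2. Z lies on line RW with RZ:ZW = 4:5 ⇒ Z = (17/27, 5/27)
3. Y is the centroid of triangle ZRM ⇒ Y = (26/81, 41/81)
line TY meets RM at S = (26/93, 41/93)
Y = T + t·(S−T) with t = 31/27, so TY:YS = 31/27:-4/27

TY:YS = -31/4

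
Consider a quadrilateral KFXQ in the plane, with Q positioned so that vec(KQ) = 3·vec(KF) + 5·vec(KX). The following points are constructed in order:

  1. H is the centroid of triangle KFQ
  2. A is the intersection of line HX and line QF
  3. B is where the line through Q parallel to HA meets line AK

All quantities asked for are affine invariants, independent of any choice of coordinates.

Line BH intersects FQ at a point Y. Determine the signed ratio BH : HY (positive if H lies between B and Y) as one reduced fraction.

Assign K = (0, 0), F = (1, 0), X = (0, 1), Q = (3, 5) — the answer is frame-independent, so this choice is without loss of generality.
1. H is the centroid of triangle KFQ ⇒ H = (4/3, 5/3)
2. A is the intersection of line HX and line QF ⇒ A = (7/4, 15/8)
3. B is where the line through Q parallel to HA meets line AK ⇒ B = (49/8, 105/16)
line BH meets FQ at Y = (129/68, 305/136)
H = B + t·(Y−B) with t = 17/15, so BH:HY = 17/15:-2/15

BH:HY = -17/2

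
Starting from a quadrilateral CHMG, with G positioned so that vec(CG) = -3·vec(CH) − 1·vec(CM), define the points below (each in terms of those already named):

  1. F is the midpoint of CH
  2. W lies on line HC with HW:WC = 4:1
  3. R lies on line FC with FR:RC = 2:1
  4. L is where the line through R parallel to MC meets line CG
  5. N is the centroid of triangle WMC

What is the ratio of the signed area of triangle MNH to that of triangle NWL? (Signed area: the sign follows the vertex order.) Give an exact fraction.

Choose coordinates C = (0, 0), H = (1, 0), M = (0, 1), G = (-3, -1).
1. F is the midpoint of CH ⇒ F = (1/2, 0)
2. W lies on line HC with HW:WC = 4:1 ⇒ W = (1/5, 0)
3. R lies on line FC with FR:RC = 2:1 ⇒ R = (1/6, 0)
4. L is where the line through R parallel to MC meets line CG ⇒ L = (1/6, 1/18)
5. N is the centroid of triangle WMC ⇒ N = (1/15, 1/3)
2·[MNH] = 3/5, 2·[NWL] = -1/270
[MNH]:[NWL] = 3/5:-1/270 = -162

[MNH]:[NWL] = -162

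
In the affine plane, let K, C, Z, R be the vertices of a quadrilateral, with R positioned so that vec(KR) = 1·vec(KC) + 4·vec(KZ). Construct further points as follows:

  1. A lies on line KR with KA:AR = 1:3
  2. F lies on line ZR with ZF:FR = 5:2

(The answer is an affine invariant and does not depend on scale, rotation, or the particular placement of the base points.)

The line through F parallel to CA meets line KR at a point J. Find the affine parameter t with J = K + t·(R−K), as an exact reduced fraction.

t = 43/56

Assign K = (0, 0), C = (1, 0), Z = (0, 1), R = (1, 4) — the answer is frame-independent, so this choice is without loss of generality.
1. A lies on line KR with KA:AR = 1:3 ⇒ A = (1/4, 1)
2. F lies on line ZR with ZF:FR = 5:2 ⇒ F = (5/7, 22/7)
through F parallel to CA: direction (-3/4, 1); meets KR at J = (43/56, 43/14)
J = K + t·(R−K) with t = 43/56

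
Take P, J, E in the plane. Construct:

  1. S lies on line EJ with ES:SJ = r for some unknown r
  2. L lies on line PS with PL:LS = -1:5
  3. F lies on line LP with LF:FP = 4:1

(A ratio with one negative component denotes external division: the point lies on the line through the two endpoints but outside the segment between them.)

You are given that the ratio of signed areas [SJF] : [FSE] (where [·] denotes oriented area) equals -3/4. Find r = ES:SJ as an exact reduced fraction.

Work in coordinates with P = (0, 0), J = (1, 0), E = (0, 1).
1. With ES:SJ = r, write λ = r/(r+1) so S = E + λ·(J−E); S is affine-linear in λ
2. L lies on line PS with PL:LS = -1:5 ⇒ L is an affine combination of earlier points and hence also affine-linear in λ
3. F lies on line LP with LF:FP = 4:1 ⇒ F is an affine combination of earlier points and hence also affine-linear in λ
Every point depending on S is an affine combination of S and λ-independent points, so each such coordinate is linear in λ; the λ² term in each signed area is a multiple of (J−E)×(J−E) = 0, so 2·[SJF] and 2·[FSE] are each linear in λ. Evaluating at λ=0 and λ=1:
  2·[SJF] = 21/20·λ − 21/20,   2·[FSE] = 21/20·λ
So [SJF]:[FSE] = (21/20·λ − 21/20) / (21/20·λ). Setting this equal to -3/4:
  21/20·λ − 21/20 = -3/4·(21/20·λ)  ⇒  λ = 4/7
Then r = λ/(1−λ) = (4/7)/(3/7) = 4/3. Check: with r = 4/3, S = (4/7, 3/7) and [SJF]:[FSE] = -3/4 as required.

r = 4/3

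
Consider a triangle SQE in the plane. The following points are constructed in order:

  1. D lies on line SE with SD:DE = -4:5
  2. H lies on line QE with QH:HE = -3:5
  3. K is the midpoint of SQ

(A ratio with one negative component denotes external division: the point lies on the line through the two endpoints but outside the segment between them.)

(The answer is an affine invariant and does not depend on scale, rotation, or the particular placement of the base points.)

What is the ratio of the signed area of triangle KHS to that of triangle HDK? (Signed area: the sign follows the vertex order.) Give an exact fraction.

[KHS]:[HDK] = 3/35

Choose coordinates S = (0, 0), Q = (1, 0), E = (0, 1).
1. D lies on line SE with SD:DE = -4:5 ⇒ D = (0, -4)
2. H lies on line QE with QH:HE = -3:5 ⇒ H = (5/2, -3/2)
3. K is the midpoint of SQ ⇒ K = (1/2, 0)
2·[KHS] = -3/4, 2·[HDK] = -35/4
[KHS]:[HDK] = -3/4:-35/4 = 3/35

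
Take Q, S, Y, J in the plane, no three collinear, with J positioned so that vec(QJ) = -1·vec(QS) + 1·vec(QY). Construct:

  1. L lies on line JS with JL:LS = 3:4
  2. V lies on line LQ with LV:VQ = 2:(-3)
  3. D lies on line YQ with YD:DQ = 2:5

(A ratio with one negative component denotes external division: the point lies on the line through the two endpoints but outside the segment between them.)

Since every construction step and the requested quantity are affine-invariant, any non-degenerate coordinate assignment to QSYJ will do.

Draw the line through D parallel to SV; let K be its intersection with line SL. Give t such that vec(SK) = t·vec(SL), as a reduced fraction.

t = 17/28

Assign Q = (0, 0), S = (1, 0), Y = (0, 1), J = (-1, 1) — the answer is frame-independent, so this choice is without loss of generality.
1. L lies on line JS with JL:LS = 3:4 ⇒ L = (-1/7, 4/7)
2. V lies on line LQ with LV:VQ = 2:(-3) ⇒ V = (-3/7, 12/7)
3. D lies on line YQ with YD:DQ = 2:5 ⇒ D = (0, 5/7)
through D parallel to SV: direction (-10/7, 12/7); meets SL at K = (15/49, 17/49)
K = S + t·(L−S) with t = 17/28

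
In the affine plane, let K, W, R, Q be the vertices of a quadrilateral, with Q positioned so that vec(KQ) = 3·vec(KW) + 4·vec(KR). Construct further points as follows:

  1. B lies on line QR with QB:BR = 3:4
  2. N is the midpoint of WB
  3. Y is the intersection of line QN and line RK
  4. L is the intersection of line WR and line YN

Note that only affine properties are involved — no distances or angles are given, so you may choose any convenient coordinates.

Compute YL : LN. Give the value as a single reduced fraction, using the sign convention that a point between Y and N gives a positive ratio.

YL:LN = 49/46

Set K = (0, 0), W = (1, 0), R = (0, 1), Q = (3, 4); any affine frame gives the same invariant.
1. B lies on line QR with QB:BR = 3:4 ⇒ B = (12/7, 19/7)
2. N is the midpoint of WB ⇒ N = (19/14, 19/14)
3. Y is the intersection of line QN and line RK ⇒ Y = (0, -19/23)
4. L is the intersection of line WR and line YN ⇒ L = (7/10, 3/10)
L = Y + t·(N−Y) with t = 49/95, so YL:LN = t:(1−t) = 49/95:46/95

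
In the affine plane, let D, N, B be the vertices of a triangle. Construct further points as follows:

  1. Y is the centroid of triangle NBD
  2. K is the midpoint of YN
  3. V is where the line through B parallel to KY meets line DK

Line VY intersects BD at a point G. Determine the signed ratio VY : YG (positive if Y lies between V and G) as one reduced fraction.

VY:YG = 3

Assign D = (0, 0), N = (1, 0), B = (0, 1) — the answer is frame-independent, so this choice is without loss of generality.
1. Y is the centroid of triangle NBD ⇒ Y = (1/3, 1/3)
2. K is the midpoint of YN ⇒ K = (2/3, 1/6)
3. V is where the line through B parallel to KY meets line DK ⇒ V = (4/3, 1/3)
line VY meets BD at G = (0, 1/3)
Y = V + t·(G−V) with t = 3/4, so VY:YG = 3/4:1/4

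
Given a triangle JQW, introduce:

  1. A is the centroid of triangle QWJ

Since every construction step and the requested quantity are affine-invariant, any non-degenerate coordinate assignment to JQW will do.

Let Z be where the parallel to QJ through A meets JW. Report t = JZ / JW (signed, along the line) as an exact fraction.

t = 1/3

Assign J = (0, 0), Q = (1, 0), W = (0, 1) — the answer is frame-independent, so this choice is without loss of generality.
1. A is the centroid of triangle QWJ ⇒ A = (1/3, 1/3)
through A parallel to QJ: direction (-1, 0); meets JW at Z = (0, 1/3)
Z = J + t·(W−J) with t = 1/3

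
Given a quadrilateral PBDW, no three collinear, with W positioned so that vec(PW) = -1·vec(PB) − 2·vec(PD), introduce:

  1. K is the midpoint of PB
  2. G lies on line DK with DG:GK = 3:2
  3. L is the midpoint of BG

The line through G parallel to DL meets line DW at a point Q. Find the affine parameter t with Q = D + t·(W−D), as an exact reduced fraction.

Assign P = (0, 0), B = (1, 0), D = (0, 1), W = (-1, -2) — the answer is frame-independent, so this choice is without loss of generality.
1. K is the midpoint of PB ⇒ K = (1/2, 0)
2. G lies on line DK with DG:GK = 3:2 ⇒ G = (3/10, 2/5)
3. L is the midpoint of BG ⇒ L = (13/20, 1/5)
through G parallel to DL: direction (13/20, -4/5); meets DW at Q = (-3/55, 46/55)
Q = D + t·(W−D) with t = 3/55

t = 3/55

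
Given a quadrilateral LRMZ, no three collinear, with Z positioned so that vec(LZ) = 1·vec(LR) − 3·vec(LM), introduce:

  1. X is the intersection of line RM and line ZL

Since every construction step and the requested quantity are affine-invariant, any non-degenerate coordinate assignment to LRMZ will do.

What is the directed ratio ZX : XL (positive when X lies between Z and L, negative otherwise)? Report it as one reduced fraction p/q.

Work in coordinates with L = (0, 0), R = (1, 0), M = (0, 1), Z = (1, -3).
1. X is the intersection of line RM and line ZL ⇒ X = (-1/2, 3/2)
X = Z + t·(L−Z) with t = 3/2, so ZX:XL = t:(1−t) = 3/2:-1/2

ZX:XL = -3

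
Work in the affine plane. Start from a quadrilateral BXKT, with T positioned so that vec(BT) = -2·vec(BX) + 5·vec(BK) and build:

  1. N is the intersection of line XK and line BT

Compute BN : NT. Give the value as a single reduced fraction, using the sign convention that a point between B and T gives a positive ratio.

BN:NT = 1/2

Choose coordinates B = (0, 0), X = (1, 0), K = (0, 1), T = (-2, 5).
1. N is the intersection of line XK and line BT ⇒ N = (-2/3, 5/3)
N = B + t·(T−B) with t = 1/3, so BN:NT = t:(1−t) = 1/3:2/3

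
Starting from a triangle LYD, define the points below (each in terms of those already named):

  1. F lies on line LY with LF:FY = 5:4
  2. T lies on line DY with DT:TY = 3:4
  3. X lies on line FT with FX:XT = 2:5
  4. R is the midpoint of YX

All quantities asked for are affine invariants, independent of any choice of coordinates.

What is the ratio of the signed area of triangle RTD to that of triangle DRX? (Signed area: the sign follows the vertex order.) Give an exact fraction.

[RTD]:[DRX] = -3/7

Assign L = (0, 0), Y = (1, 0), D = (0, 1) — the answer is frame-independent, so this choice is without loss of generality.
1. F lies on line LY with LF:FY = 5:4 ⇒ F = (5/9, 0)
2. T lies on line DY with DT:TY = 3:4 ⇒ T = (3/7, 4/7)
3. X lies on line FT with FX:XT = 2:5 ⇒ X = (229/441, 8/49)
4. R is the midpoint of YX ⇒ R = (335/441, 4/49)
2·[RTD] = 10/147, 2·[DRX] = -10/63
[RTD]:[DRX] = 10/147:-10/63 = -3/7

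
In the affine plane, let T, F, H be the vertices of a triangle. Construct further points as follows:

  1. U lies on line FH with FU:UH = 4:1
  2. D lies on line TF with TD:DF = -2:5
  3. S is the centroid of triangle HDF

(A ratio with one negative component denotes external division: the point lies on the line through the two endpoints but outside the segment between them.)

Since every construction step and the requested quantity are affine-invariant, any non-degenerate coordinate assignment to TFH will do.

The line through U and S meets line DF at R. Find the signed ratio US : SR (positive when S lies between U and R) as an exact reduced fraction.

US:SR = 7/5

Set T = (0, 0), F = (1, 0), H = (0, 1); any affine frame gives the same invariant.
1. U lies on line FH with FU:UH = 4:1 ⇒ U = (1/5, 4/5)
2. D lies on line TF with TD:DF = -2:5 ⇒ D = (-2/3, 0)
3. S is the centroid of triangle HDF ⇒ S = (1/9, 1/3)
line US meets DF at R = (1/21, 0)
S = U + t·(R−U) with t = 7/12, so US:SR = 7/12:5/12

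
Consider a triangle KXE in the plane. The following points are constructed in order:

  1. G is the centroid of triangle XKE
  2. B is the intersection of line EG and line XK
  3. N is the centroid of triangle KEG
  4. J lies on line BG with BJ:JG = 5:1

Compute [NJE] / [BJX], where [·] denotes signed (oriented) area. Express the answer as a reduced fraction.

[NJE]:[BJX] = -13/15

Choose coordinates K = (0, 0), X = (1, 0), E = (0, 1).
1. G is the centroid of triangle XKE ⇒ G = (1/3, 1/3)
2. B is the intersection of line EG and line XK ⇒ B = (1/2, 0)
3. N is the centroid of triangle KEG ⇒ N = (1/9, 4/9)
4. J lies on line BG with BJ:JG = 5:1 ⇒ J = (13/36, 5/18)
2·[NJE] = 13/108, 2·[BJX] = -5/36
[NJE]:[BJX] = 13/108:-5/36 = -13/15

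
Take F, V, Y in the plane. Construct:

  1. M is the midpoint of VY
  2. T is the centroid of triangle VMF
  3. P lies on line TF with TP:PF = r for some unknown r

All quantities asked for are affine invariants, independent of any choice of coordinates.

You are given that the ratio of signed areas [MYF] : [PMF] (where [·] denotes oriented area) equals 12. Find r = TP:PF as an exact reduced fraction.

Work in coordinates with F = (0, 0), V = (1, 0), Y = (0, 1).
1. M is the midpoint of VY ⇒ M = (1/2, 1/2)
2. T is the centroid of triangle VMF ⇒ T = (1/2, 1/6)
3. With TP:PF = r, write λ = r/(r+1) so P = T + λ·(F−T); P is affine-linear in λ
Every point depending on P is an affine combination of P and λ-independent points, so each such coordinate is linear in λ; the λ² term in each signed area is a multiple of (F−T)×(F−T) = 0, so 2·[MYF] and 2·[PMF] are each linear in λ. Evaluating at λ=0 and λ=1:
  2·[MYF] = 1/2,   2·[PMF] = -1/6·λ + 1/6
So [MYF]:[PMF] = (1/2) / (-1/6·λ + 1/6). Setting this equal to 12:
  1/2 = 12·(-1/6·λ + 1/6)  ⇒  λ = 3/4
Then r = λ/(1−λ) = (3/4)/(1/4) = 3. Check: with r = 3, P = (1/8, 1/24) and [MYF]:[PMF] = 12 as required.

r = 3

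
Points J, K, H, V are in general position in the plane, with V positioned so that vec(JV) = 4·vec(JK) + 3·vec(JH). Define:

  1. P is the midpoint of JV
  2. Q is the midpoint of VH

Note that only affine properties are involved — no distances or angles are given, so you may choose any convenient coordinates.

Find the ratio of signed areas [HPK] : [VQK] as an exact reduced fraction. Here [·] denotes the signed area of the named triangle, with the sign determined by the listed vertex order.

Choose coordinates J = (0, 0), K = (1, 0), H = (0, 1), V = (4, 3).
1. P is the midpoint of JV ⇒ P = (2, 3/2)
2. Q is the midpoint of VH ⇒ Q = (2, 2)
2·[HPK] = -5/2, 2·[VQK] = 3
[HPK]:[VQK] = -5/2:3 = -5/6

[HPK]:[VQK] = -5/6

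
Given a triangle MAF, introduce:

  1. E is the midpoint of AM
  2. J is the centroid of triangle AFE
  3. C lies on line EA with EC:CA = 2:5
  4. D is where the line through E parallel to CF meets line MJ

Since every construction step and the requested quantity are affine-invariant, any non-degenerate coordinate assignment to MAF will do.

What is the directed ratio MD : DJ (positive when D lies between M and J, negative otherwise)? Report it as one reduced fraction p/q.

MD:DJ = 7/3

Choose coordinates M = (0, 0), A = (1, 0), F = (0, 1).
1. E is the midpoint of AM ⇒ E = (1/2, 0)
2. J is the centroid of triangle AFE ⇒ J = (1/2, 1/3)
3. C lies on line EA with EC:CA = 2:5 ⇒ C = (9/14, 0)
4. D is where the line through E parallel to CF meets line MJ ⇒ D = (7/20, 7/30)
D = M + t·(J−M) with t = 7/10, so MD:DJ = t:(1−t) = 7/10:3/10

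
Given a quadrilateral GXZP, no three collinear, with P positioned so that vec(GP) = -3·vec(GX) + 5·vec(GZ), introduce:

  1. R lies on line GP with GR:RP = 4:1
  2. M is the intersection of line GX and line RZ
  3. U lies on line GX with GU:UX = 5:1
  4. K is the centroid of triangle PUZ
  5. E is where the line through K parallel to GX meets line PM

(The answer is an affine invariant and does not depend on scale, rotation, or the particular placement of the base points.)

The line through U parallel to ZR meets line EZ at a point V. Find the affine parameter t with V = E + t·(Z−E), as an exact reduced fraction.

Set G = (0, 0), X = (1, 0), Z = (0, 1), P = (-3, 5); any affine frame gives the same invariant.
1. R lies on line GP with GR:RP = 4:1 ⇒ R = (-12/5, 4)
2. M is the intersection of line GX and line RZ ⇒ M = (4/5, 0)
3. U lies on line GX with GU:UX = 5:1 ⇒ U = (5/6, 0)
4. K is the centroid of triangle PUZ ⇒ K = (-13/18, 2)
5. E is where the line through K parallel to GX meets line PM ⇒ E = (-18/25, 2)
through U parallel to ZR: direction (-12/5, 3); meets EZ at V = (-3/10, 17/12)
V = E + t·(Z−E) with t = 7/12

t = 7/12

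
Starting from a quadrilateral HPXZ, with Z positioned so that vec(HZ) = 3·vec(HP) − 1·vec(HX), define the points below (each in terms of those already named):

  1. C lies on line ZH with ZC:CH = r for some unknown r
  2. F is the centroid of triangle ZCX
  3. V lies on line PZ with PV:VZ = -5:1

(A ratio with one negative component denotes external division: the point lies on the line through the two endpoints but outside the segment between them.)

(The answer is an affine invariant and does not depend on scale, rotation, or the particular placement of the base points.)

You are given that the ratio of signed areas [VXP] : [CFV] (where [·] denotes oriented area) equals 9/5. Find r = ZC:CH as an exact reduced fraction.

r = -2/5

Assign H = (0, 0), P = (1, 0), X = (0, 1), Z = (3, -1) — the answer is frame-independent, so this choice is without loss of generality.
1. With ZC:CH = r, write λ = r/(r+1) so C = Z + λ·(H−Z); C is affine-linear in λ
2. F is the centroid of triangle ZCX ⇒ F is an affine combination of earlier points and hence also affine-linear in λ
3. V lies on line PZ with PV:VZ = -5:1 ⇒ V = (7/2, -5/4)
Every point depending on C is an affine combination of C and λ-independent points, so each such coordinate is linear in λ; the λ² term in each signed area is a multiple of (H−Z)×(H−Z) = 0, so 2·[VXP] and 2·[CFV] are each linear in λ. Evaluating at λ=0 and λ=1:
  2·[VXP] = 5/4,   2·[CFV] = -7/6·λ − 1/12
So [VXP]:[CFV] = (5/4) / (-7/6·λ − 1/12). Setting this equal to 9/5:
  5/4 = 9/5·(-7/6·λ − 1/12)  ⇒  λ = -2/3
Then r = λ/(1−λ) = (-2/3)/(5/3) = -2/5. Check: with r = -2/5, C = (5, -5/3) and [VXP]:[CFV] = 9/5 as required.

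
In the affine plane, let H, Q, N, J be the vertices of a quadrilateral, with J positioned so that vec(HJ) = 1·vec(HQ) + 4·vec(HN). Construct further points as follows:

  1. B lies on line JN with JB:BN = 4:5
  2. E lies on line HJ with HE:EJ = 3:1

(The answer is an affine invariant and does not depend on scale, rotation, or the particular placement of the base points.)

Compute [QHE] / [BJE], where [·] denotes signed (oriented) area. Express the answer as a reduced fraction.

[QHE]:[BJE] = 27

Set H = (0, 0), Q = (1, 0), N = (0, 1), J = (1, 4); any affine frame gives the same invariant.
1. B lies on line JN with JB:BN = 4:5 ⇒ B = (5/9, 8/3)
2. E lies on line HJ with HE:EJ = 3:1 ⇒ E = (3/4, 3)
2·[QHE] = -3, 2·[BJE] = -1/9
[QHE]:[BJE] = -3:-1/9 = 27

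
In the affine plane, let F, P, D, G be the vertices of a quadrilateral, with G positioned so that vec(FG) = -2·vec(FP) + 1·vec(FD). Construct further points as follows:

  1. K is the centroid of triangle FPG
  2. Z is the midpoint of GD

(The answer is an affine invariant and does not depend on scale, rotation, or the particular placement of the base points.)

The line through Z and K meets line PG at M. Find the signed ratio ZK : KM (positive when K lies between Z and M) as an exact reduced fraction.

ZK:KM = -4

Work in coordinates with F = (0, 0), P = (1, 0), D = (0, 1), G = (-2, 1).
1. K is the centroid of triangle FPG ⇒ K = (-1/3, 1/3)
2. Z is the midpoint of GD ⇒ Z = (-1, 1)
line ZK meets PG at M = (-1/2, 1/2)
K = Z + t·(M−Z) with t = 4/3, so ZK:KM = 4/3:-1/3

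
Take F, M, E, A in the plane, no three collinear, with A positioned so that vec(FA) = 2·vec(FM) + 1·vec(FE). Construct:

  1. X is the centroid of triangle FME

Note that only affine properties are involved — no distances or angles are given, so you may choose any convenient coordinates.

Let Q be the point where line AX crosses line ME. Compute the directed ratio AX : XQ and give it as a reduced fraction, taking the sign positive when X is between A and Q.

AX:XQ = -7

Work in coordinates with F = (0, 0), M = (1, 0), E = (0, 1), A = (2, 1).
1. X is the centroid of triangle FME ⇒ X = (1/3, 1/3)
line AX meets ME at Q = (4/7, 3/7)
X = A + t·(Q−A) with t = 7/6, so AX:XQ = 7/6:-1/6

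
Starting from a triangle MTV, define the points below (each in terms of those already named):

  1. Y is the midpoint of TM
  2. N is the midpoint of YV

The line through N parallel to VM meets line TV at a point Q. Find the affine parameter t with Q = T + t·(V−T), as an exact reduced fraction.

Set M = (0, 0), T = (1, 0), V = (0, 1); any affine frame gives the same invariant.
1. Y is the midpoint of TM ⇒ Y = (1/2, 0)
2. N is the midpoint of YV ⇒ N = (1/4, 1/2)
through N parallel to VM: direction (0, -1); meets TV at Q = (1/4, 3/4)
Q = T + t·(V−T) with t = 3/4

t = 3/4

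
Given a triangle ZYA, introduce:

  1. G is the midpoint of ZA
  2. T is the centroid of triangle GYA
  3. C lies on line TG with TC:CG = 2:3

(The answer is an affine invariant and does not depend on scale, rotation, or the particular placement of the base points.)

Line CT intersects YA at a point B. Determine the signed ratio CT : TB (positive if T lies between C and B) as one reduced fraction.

Assign Z = (0, 0), Y = (1, 0), A = (0, 1) — the answer is frame-independent, so this choice is without loss of generality.
1. G is the midpoint of ZA ⇒ G = (0, 1/2)
2. T is the centroid of triangle GYA ⇒ T = (1/3, 1/2)
3. C lies on line TG with TC:CG = 2:3 ⇒ C = (1/5, 1/2)
line CT meets YA at B = (1/2, 1/2)
T = C + t·(B−C) with t = 4/9, so CT:TB = 4/9:5/9

CT:TB = 4/5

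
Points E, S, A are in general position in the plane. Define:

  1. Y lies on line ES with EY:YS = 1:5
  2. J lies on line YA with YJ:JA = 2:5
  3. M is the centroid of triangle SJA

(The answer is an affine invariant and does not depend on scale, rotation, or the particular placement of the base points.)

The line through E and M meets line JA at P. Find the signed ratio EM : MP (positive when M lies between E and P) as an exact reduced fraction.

Set E = (0, 0), S = (1, 0), A = (0, 1); any affine frame gives the same invariant.
1. Y lies on line ES with EY:YS = 1:5 ⇒ Y = (1/6, 0)
2. J lies on line YA with YJ:JA = 2:5 ⇒ J = (5/42, 2/7)
3. M is the centroid of triangle SJA ⇒ M = (47/126, 3/7)
line EM meets JA at P = (47/336, 9/56)
M = E + t·(P−E) with t = 8/3, so EM:MP = 8/3:-5/3

EM:MP = -8/5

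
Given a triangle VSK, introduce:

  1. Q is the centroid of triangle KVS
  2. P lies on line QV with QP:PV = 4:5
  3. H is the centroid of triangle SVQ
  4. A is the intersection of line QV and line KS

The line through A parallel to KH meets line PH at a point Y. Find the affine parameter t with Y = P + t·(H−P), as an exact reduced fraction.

t = 17/8

Assign V = (0, 0), S = (1, 0), K = (0, 1) — the answer is frame-independent, so this choice is without loss of generality.
1. Q is the centroid of triangle KVS ⇒ Q = (1/3, 1/3)
2. P lies on line QV with QP:PV = 4:5 ⇒ P = (5/27, 5/27)
3. H is the centroid of triangle SVQ ⇒ H = (4/9, 1/9)
4. A is the intersection of line QV and line KS ⇒ A = (1/2, 1/2)
through A parallel to KH: direction (4/9, -8/9); meets PH at Y = (53/72, 1/36)
Y = P + t·(H−P) with t = 17/8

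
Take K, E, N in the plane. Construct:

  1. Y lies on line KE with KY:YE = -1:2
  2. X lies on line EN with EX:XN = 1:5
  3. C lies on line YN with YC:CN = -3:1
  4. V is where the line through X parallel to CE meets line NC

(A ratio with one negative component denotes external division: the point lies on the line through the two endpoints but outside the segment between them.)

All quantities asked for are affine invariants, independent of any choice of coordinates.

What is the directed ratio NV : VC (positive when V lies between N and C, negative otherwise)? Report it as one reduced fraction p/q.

Choose coordinates K = (0, 0), E = (1, 0), N = (0, 1).
1. Y lies on line KE with KY:YE = -1:2 ⇒ Y = (-1, 0)
2. X lies on line EN with EX:XN = 1:5 ⇒ X = (5/6, 1/6)
3. C lies on line YN with YC:CN = -3:1 ⇒ C = (1/2, 3/2)
4. V is where the line through X parallel to CE meets line NC ⇒ V = (5/12, 17/12)
V = N + t·(C−N) with t = 5/6, so NV:VC = t:(1−t) = 5/6:1/6

NV:VC = 5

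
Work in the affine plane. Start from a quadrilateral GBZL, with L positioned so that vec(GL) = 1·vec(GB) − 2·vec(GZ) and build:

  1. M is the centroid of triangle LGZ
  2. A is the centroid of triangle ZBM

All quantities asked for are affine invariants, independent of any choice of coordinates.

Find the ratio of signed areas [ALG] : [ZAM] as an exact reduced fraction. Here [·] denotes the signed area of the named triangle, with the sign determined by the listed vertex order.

[ALG]:[ZAM] = 10/3

Choose coordinates G = (0, 0), B = (1, 0), Z = (0, 1), L = (1, -2).
1. M is the centroid of triangle LGZ ⇒ M = (1/3, -1/3)
2. A is the centroid of triangle ZBM ⇒ A = (4/9, 2/9)
2·[ALG] = -10/9, 2·[ZAM] = -1/3
[ALG]:[ZAM] = -10/9:-1/3 = 10/3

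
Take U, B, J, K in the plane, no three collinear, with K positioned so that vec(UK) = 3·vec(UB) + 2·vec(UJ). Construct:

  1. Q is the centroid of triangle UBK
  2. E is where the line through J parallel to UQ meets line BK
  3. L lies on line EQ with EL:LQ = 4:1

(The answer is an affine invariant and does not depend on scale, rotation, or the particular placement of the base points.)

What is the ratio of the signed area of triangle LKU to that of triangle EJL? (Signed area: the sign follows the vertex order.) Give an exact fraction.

[LKU]:[EJL] = 5/48

Assign U = (0, 0), B = (1, 0), J = (0, 1), K = (3, 2) — the answer is frame-independent, so this choice is without loss of generality.
1. Q is the centroid of triangle UBK ⇒ Q = (4/3, 2/3)
2. E is where the line through J parallel to UQ meets line BK ⇒ E = (4, 3)
3. L lies on line EQ with EL:LQ = 4:1 ⇒ L = (28/15, 17/15)
2·[LKU] = 1/3, 2·[EJL] = 16/5
[LKU]:[EJL] = 1/3:16/5 = 5/48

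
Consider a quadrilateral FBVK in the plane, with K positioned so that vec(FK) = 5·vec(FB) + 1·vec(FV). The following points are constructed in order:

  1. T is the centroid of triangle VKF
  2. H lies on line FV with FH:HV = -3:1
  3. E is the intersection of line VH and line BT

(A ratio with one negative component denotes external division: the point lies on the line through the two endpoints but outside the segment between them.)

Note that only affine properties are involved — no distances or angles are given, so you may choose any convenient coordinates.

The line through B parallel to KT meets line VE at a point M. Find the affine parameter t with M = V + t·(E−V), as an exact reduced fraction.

Assign F = (0, 0), B = (1, 0), V = (0, 1), K = (5, 1) — the answer is frame-independent, so this choice is without loss of generality.
1. T is the centroid of triangle VKF ⇒ T = (5/3, 2/3)
2. H lies on line FV with FH:HV = -3:1 ⇒ H = (0, 3/2)
3. E is the intersection of line VH and line BT ⇒ E = (0, -1)
through B parallel to KT: direction (-10/3, -1/3); meets VE at M = (0, -1/10)
M = V + t·(E−V) with t = 11/20

t = 11/20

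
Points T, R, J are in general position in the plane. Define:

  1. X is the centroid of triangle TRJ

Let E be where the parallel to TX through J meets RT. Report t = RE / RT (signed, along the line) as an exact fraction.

t = 2

Assign T = (0, 0), R = (1, 0), J = (0, 1) — the answer is frame-independent, so this choice is without loss of generality.
1. X is the centroid of triangle TRJ ⇒ X = (1/3, 1/3)
through J parallel to TX: direction (1/3, 1/3); meets RT at E = (-1, 0)
E = R + t·(T−R) with t = 2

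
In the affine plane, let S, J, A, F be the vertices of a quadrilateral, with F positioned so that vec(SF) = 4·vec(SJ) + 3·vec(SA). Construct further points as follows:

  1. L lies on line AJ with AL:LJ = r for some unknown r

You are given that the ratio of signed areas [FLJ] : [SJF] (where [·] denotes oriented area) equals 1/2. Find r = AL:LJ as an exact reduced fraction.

r = 3

Assign S = (0, 0), J = (1, 0), A = (0, 1), F = (4, 3) — the answer is frame-independent, so this choice is without loss of generality.
1. With AL:LJ = r, write λ = r/(r+1) so L = A + λ·(J−A); L is affine-linear in λ
Every point depending on L is an affine combination of L and λ-independent points, so each such coordinate is linear in λ; the λ² term in each signed area is a multiple of (J−A)×(J−A) = 0, so 2·[FLJ] and 2·[SJF] are each linear in λ. Evaluating at λ=0 and λ=1:
  2·[FLJ] = -6·λ + 6,   2·[SJF] = 3
So [FLJ]:[SJF] = (-6·λ + 6) / (3). Setting this equal to 1/2:
  -6·λ + 6 = 1/2·(3)  ⇒  λ = 3/4
Then r = λ/(1−λ) = (3/4)/(1/4) = 3. Check: with r = 3, L = (3/4, 1/4) and [FLJ]:[SJF] = 1/2 as required.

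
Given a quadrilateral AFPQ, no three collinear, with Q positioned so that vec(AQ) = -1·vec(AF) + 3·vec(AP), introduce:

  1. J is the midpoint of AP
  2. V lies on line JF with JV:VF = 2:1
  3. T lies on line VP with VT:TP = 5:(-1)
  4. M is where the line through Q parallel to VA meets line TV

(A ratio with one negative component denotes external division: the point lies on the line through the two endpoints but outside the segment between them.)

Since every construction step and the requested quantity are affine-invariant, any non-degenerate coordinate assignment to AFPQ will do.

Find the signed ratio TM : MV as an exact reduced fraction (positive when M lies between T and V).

Assign A = (0, 0), F = (1, 0), P = (0, 1), Q = (-1, 3) — the answer is frame-independent, so this choice is without loss of generality.
1. J is the midpoint of AP ⇒ J = (0, 1/2)
2. V lies on line JF with JV:VF = 2:1 ⇒ V = (2/3, 1/6)
3. T lies on line VP with VT:TP = 5:(-1) ⇒ T = (-1/6, 29/24)
4. M is where the line through Q parallel to VA meets line TV ⇒ M = (-3/2, 23/8)
M = T + t·(V−T) with t = -8/5, so TM:MV = t:(1−t) = -8/5:13/5

TM:MV = -8/13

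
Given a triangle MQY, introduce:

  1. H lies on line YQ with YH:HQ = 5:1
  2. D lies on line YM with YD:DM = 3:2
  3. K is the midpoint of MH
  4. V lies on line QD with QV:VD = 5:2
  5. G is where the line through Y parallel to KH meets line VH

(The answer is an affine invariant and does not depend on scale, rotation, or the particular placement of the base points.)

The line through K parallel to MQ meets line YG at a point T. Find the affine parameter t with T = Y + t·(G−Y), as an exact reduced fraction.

t = 44/15

Set M = (0, 0), Q = (1, 0), Y = (0, 1); any affine frame gives the same invariant.
1. H lies on line YQ with YH:HQ = 5:1 ⇒ H = (5/6, 1/6)
2. D lies on line YM with YD:DM = 3:2 ⇒ D = (0, 2/5)
3. K is the midpoint of MH ⇒ K = (5/12, 1/12)
4. V lies on line QD with QV:VD = 5:2 ⇒ V = (2/7, 2/7)
5. G is where the line through Y parallel to KH meets line VH ⇒ G = (-25/16, 11/16)
through K parallel to MQ: direction (1, 0); meets YG at T = (-55/12, 1/12)
T = Y + t·(G−Y) with t = 44/15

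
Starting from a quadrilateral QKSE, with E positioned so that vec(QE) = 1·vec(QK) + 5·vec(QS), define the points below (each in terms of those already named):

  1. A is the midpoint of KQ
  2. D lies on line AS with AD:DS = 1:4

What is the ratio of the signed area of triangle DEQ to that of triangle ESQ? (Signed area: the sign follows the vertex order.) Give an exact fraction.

[DEQ]:[ESQ] = 9/5

Choose coordinates Q = (0, 0), K = (1, 0), S = (0, 1), E = (1, 5).
1. A is the midpoint of KQ ⇒ A = (1/2, 0)
2. D lies on line AS with AD:DS = 1:4 ⇒ D = (2/5, 1/5)
2·[DEQ] = 9/5, 2·[ESQ] = 1
[DEQ]:[ESQ] = 9/5:1 = 9/5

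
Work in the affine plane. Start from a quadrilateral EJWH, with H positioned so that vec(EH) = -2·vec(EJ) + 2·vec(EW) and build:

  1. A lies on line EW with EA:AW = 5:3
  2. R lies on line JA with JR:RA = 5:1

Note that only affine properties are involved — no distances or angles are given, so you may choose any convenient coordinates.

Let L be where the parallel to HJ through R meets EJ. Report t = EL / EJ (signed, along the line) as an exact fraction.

Set E = (0, 0), J = (1, 0), W = (0, 1), H = (-2, 2); any affine frame gives the same invariant.
1. A lies on line EW with EA:AW = 5:3 ⇒ A = (0, 5/8)
2. R lies on line JA with JR:RA = 5:1 ⇒ R = (1/6, 25/48)
through R parallel to HJ: direction (3, -2); meets EJ at L = (91/96, 0)
L = E + t·(J−E) with t = 91/96

t = 91/96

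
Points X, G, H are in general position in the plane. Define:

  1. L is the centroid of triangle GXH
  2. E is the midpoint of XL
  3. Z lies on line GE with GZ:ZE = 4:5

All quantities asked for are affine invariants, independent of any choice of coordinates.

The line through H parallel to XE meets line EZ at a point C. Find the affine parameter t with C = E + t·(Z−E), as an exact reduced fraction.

Work in coordinates with X = (0, 0), G = (1, 0), H = (0, 1).
1. L is the centroid of triangle GXH ⇒ L = (1/3, 1/3)
2. E is the midpoint of XL ⇒ E = (1/6, 1/6)
3. Z lies on line GE with GZ:ZE = 4:5 ⇒ Z = (17/27, 2/27)
through H parallel to XE: direction (1/6, 1/6); meets EZ at C = (-2/3, 1/3)
C = E + t·(Z−E) with t = -9/5

t = -9/5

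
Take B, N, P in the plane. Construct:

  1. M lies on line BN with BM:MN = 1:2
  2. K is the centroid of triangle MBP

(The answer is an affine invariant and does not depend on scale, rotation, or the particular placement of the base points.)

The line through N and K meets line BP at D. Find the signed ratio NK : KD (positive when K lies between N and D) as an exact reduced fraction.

NK:KD = 8

Set B = (0, 0), N = (1, 0), P = (0, 1); any affine frame gives the same invariant.
1. M lies on line BN with BM:MN = 1:2 ⇒ M = (1/3, 0)
2. K is the centroid of triangle MBP ⇒ K = (1/9, 1/3)
line NK meets BP at D = (0, 3/8)
K = N + t·(D−N) with t = 8/9, so NK:KD = 8/9:1/9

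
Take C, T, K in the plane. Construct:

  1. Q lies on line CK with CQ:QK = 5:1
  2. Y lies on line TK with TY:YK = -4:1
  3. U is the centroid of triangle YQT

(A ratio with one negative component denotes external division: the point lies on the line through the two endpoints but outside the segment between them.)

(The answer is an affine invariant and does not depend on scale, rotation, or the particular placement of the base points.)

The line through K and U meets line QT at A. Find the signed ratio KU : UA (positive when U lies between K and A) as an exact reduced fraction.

KU:UA = 5/4

Assign C = (0, 0), T = (1, 0), K = (0, 1) — the answer is frame-independent, so this choice is without loss of generality.
1. Q lies on line CK with CQ:QK = 5:1 ⇒ Q = (0, 5/6)
2. Y lies on line TK with TY:YK = -4:1 ⇒ Y = (-1/3, 4/3)
3. U is the centroid of triangle YQT ⇒ U = (2/9, 13/18)
line KU meets QT at A = (2/5, 1/2)
U = K + t·(A−K) with t = 5/9, so KU:UA = 5/9:4/9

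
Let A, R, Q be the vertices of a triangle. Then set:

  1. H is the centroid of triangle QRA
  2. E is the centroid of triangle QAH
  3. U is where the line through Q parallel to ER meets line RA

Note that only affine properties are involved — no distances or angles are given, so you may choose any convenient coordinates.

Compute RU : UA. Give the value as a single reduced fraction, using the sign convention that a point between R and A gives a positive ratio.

RU:UA = -1/2

Choose coordinates A = (0, 0), R = (1, 0), Q = (0, 1).
1. H is the centroid of triangle QRA ⇒ H = (1/3, 1/3)
2. E is the centroid of triangle QAH ⇒ E = (1/9, 4/9)
3. U is where the line through Q parallel to ER meets line RA ⇒ U = (2, 0)
U = R + t·(A−R) with t = -1, so RU:UA = t:(1−t) = -1:2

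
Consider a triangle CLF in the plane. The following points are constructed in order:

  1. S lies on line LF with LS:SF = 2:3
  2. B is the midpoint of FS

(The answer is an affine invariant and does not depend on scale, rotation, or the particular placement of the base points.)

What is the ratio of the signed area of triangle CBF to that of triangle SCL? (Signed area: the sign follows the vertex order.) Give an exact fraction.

Assign C = (0, 0), L = (1, 0), F = (0, 1) — the answer is frame-independent, so this choice is without loss of generality.
1. S lies on line LF with LS:SF = 2:3 ⇒ S = (3/5, 2/5)
2. B is the midpoint of FS ⇒ B = (3/10, 7/10)
2·[CBF] = 3/10, 2·[SCL] = 2/5
[CBF]:[SCL] = 3/10:2/5 = 3/4

[CBF]:[SCL] = 3/4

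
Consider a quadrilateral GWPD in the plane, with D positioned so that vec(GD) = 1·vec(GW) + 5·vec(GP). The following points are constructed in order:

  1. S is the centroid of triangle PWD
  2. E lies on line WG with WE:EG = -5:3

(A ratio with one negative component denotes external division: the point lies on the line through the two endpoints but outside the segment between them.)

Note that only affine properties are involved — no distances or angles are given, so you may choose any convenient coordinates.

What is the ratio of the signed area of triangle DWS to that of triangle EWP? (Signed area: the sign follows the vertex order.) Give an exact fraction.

Assign G = (0, 0), W = (1, 0), P = (0, 1), D = (1, 5) — the answer is frame-independent, so this choice is without loss of generality.
1. S is the centroid of triangle PWD ⇒ S = (2/3, 2)
2. E lies on line WG with WE:EG = -5:3 ⇒ E = (-3/2, 0)
2·[DWS] = -5/3, 2·[EWP] = 5/2
[DWS]:[EWP] = -5/3:5/2 = -2/3

[DWS]:[EWP] = -2/3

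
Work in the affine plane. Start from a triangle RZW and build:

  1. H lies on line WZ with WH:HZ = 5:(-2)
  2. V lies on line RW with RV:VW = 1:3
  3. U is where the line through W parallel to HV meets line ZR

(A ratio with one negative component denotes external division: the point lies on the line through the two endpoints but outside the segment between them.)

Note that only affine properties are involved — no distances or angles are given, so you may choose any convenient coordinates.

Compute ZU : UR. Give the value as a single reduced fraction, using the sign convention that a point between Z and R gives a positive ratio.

ZU:UR = -9/20

Choose coordinates R = (0, 0), Z = (1, 0), W = (0, 1).
1. H lies on line WZ with WH:HZ = 5:(-2) ⇒ H = (5/3, -2/3)
2. V lies on line RW with RV:VW = 1:3 ⇒ V = (0, 1/4)
3. U is where the line through W parallel to HV meets line ZR ⇒ U = (20/11, 0)
U = Z + t·(R−Z) with t = -9/11, so ZU:UR = t:(1−t) = -9/11:20/11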